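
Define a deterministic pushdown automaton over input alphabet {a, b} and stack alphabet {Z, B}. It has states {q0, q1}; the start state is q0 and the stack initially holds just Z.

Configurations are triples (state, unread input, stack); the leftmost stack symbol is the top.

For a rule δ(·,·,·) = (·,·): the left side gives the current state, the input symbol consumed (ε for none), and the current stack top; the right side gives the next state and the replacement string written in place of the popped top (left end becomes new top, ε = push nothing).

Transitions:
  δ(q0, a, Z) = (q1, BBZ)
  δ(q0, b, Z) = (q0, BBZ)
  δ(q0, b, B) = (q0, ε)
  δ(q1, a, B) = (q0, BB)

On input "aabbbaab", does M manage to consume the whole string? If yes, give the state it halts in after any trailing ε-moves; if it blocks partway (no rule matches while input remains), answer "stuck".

q0

(q0, aabbbaab, Z) ⊢ (q1, abbbaab, BBZ) ⊢ (q0, bbbaab, BBBZ) ⊢ (q0, bbaab, BBZ) ⊢ (q0, baab, BZ) ⊢ (q0, aab, Z) ⊢ (q1, ab, BBZ) ⊢ (q0, b, BBBZ) ⊢ (q0, ε, BBZ)
All input consumed; M is in state q0.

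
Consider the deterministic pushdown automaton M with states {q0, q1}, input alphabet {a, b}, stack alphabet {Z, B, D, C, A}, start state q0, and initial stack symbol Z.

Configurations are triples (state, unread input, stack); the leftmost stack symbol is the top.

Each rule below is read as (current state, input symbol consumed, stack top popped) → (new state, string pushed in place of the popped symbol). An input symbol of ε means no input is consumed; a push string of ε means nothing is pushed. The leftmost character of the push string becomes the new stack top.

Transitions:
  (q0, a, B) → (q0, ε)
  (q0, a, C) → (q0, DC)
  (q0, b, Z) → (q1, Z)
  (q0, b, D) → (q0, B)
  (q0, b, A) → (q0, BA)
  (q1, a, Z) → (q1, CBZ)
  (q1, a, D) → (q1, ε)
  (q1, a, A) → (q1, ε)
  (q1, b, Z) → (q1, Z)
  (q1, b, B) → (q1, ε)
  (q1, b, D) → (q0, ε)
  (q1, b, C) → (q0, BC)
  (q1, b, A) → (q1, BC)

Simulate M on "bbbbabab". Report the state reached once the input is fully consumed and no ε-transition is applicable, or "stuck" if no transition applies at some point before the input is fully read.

stuck

(q0, bbbbabab, Z) ⊢ (q1, bbbabab, Z) ⊢ (q1, bbabab, Z) ⊢ (q1, babab, Z) ⊢ (q1, abab, Z) ⊢ (q1, bab, CBZ) ⊢ (q0, ab, BCBZ) ⊢ (q0, b, CBZ)
No transition for (q0, b, top C); M blocks with input b remaining.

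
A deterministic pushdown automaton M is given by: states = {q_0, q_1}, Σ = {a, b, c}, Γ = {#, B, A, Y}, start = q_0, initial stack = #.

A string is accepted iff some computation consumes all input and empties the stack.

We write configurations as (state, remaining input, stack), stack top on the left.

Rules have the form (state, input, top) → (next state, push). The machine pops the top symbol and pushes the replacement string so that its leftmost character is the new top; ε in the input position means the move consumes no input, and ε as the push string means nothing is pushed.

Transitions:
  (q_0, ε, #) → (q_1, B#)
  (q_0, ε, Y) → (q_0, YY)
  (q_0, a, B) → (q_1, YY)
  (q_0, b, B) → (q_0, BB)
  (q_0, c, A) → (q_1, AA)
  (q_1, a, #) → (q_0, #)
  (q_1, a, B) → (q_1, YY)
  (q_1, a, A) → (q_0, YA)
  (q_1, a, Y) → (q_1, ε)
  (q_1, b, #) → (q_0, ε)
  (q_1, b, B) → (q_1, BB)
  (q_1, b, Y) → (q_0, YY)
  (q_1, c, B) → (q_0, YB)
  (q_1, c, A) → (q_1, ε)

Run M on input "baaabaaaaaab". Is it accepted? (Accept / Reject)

(q_0, baaabaaaaaab, #)
  ε-move, top #: go to q_1, push B# → (q_1, baaabaaaaaab, B#)
  read b, top B: go to q_1, push BB → (q_1, aaabaaaaaab, BB#)
  read a, top B: go to q_1, push YY → (q_1, aabaaaaaab, YYB#)
  read a, top Y: go to q_1, push ε → (q_1, abaaaaaab, YB#)
  read a, top Y: go to q_1, push ε → (q_1, baaaaaab, B#)
  read b, top B: go to q_1, push BB → (q_1, aaaaaab, BB#)
  read a, top B: go to q_1, push YY → (q_1, aaaaab, YYB#)
  read a, top Y: go to q_1, push ε → (q_1, aaaab, YB#)
  read a, top Y: go to q_1, push ε → (q_1, aaab, B#)
  read a, top B: go to q_1, push YY → (q_1, aab, YY#)
  read a, top Y: go to q_1, push ε → (q_1, ab, Y#)
  read a, top Y: go to q_1, push ε → (q_1, b, #)
  read b, top #: go to q_0, push ε → (q_0, ε, ε)
All input consumed and the stack is empty.

Accept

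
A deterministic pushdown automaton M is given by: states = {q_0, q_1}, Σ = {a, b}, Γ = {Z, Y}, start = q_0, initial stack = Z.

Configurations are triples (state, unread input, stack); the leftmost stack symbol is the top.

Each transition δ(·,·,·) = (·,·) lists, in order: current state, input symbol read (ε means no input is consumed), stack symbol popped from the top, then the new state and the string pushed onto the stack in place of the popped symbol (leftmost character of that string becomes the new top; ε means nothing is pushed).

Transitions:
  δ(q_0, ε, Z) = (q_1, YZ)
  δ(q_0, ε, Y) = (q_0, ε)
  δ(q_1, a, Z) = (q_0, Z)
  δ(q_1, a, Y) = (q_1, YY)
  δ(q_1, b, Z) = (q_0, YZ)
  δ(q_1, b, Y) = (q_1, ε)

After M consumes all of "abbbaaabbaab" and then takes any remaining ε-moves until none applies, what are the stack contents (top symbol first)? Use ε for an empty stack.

(q_0, abbbaaabbaab, Z)
  ε-move, top Z: go to q_1, push YZ → (q_1, abbbaaabbaab, YZ)
  read a, top Y: go to q_1, push YY → (q_1, bbbaaabbaab, YYZ)
  read b, top Y: go to q_1, push ε → (q_1, bbaaabbaab, YZ)
  read b, top Y: go to q_1, push ε → (q_1, baaabbaab, Z)
  read b, top Z: go to q_0, push YZ → (q_0, aaabbaab, YZ)
  ε-move, top Y: go to q_0, push ε → (q_0, aaabbaab, Z)
  ε-move, top Z: go to q_1, push YZ → (q_1, aaabbaab, YZ)
  read a, top Y: go to q_1, push YY → (q_1, aabbaab, YYZ)
  read a, top Y: go to q_1, push YY → (q_1, abbaab, YYYZ)
  read a, top Y: go to q_1, push YY → (q_1, bbaab, YYYYZ)
  read b, top Y: go to q_1, push ε → (q_1, baab, YYYZ)
  read b, top Y: go to q_1, push ε → (q_1, aab, YYZ)
  read a, top Y: go to q_1, push YY → (q_1, ab, YYYZ)
  read a, top Y: go to q_1, push YY → (q_1, b, YYYYZ)
  read b, top Y: go to q_1, push ε → (q_1, ε, YYYZ)
All input consumed in state q_1 with stack YYYZ.

YYYZ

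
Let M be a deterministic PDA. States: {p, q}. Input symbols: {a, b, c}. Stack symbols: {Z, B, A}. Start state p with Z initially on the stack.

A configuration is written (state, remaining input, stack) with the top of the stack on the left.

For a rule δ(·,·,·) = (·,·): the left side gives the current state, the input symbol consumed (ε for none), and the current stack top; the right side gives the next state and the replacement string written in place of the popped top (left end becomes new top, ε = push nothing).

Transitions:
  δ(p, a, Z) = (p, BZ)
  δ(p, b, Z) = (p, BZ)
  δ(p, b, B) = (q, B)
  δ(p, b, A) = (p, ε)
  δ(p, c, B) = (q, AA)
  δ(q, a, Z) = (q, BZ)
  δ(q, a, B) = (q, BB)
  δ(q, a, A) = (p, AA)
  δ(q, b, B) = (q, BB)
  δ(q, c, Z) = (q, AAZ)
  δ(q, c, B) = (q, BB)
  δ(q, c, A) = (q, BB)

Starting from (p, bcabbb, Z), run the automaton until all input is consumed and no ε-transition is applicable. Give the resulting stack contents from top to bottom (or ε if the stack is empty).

Z

(p, bcabbb, Z)
  read b, top Z: go to p, push BZ → (p, cabbb, BZ)
  read c, top B: go to q, push AA → (q, abbb, AAZ)
  read a, top A: go to p, push AA → (p, bbb, AAAZ)
  read b, top A: go to p, push ε → (p, bb, AAZ)
  read b, top A: go to p, push ε → (p, b, AZ)
  read b, top A: go to p, push ε → (p, ε, Z)
All input consumed in state p with stack Z.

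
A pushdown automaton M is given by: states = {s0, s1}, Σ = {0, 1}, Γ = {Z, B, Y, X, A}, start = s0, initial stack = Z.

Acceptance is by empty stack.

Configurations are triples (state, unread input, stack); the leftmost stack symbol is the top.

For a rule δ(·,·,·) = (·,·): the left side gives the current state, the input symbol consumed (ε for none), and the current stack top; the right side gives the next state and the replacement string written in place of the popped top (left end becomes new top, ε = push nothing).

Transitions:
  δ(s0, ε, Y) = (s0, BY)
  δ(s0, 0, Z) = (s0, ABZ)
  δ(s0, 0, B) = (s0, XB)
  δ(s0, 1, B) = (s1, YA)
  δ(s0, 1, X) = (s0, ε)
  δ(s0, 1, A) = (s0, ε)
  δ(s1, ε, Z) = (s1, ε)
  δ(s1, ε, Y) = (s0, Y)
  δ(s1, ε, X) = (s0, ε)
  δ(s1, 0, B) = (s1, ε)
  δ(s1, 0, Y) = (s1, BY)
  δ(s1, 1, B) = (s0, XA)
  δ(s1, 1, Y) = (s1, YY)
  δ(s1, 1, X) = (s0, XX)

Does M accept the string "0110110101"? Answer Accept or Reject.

No computation consumes all input and empties the stack.

Reject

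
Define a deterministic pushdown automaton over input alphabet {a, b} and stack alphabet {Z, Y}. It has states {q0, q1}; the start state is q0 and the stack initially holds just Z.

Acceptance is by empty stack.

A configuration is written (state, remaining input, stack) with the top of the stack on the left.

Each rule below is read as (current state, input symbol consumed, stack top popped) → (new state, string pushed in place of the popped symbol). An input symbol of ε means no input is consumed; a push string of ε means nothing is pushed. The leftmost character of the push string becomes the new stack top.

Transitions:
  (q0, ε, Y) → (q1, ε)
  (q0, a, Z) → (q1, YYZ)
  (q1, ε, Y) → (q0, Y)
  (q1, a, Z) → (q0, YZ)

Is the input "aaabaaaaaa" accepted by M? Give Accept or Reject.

Reject

(q0, aaabaaaaaa, Z) ⊢ (q1, aabaaaaaa, YYZ) ⊢ (q0, aabaaaaaa, YYZ) ⊢ (q1, aabaaaaaa, YZ) ⊢ (q0, aabaaaaaa, YZ) ⊢ (q1, aabaaaaaa, Z) ⊢ (q0, abaaaaaa, YZ) ⊢ (q1, abaaaaaa, Z) ⊢ (q0, baaaaaa, YZ) ⊢ (q1, baaaaaa, Z)
No transition applies at (q1, baaaaaa, Z); input not fully consumed.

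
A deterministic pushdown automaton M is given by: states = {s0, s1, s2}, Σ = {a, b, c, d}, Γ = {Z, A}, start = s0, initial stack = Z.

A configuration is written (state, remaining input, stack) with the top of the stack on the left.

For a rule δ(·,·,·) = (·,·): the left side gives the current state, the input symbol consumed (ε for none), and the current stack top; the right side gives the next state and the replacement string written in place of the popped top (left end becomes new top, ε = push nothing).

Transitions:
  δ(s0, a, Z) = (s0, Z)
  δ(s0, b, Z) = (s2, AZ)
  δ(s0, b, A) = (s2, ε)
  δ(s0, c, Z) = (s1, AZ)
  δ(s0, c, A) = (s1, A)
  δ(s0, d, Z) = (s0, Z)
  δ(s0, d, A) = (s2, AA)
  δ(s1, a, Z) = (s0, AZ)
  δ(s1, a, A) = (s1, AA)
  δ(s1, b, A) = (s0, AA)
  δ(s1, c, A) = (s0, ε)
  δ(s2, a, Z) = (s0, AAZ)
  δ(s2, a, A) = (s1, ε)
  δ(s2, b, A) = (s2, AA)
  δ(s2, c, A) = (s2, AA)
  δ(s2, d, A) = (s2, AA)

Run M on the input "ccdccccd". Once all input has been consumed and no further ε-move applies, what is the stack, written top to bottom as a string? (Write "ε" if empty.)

Z

(s0, ccdccccd, Z) ⊢ (s1, cdccccd, AZ) ⊢ (s0, dccccd, Z) ⊢ (s0, ccccd, Z) ⊢ (s1, cccd, AZ) ⊢ (s0, ccd, Z) ⊢ (s1, cd, AZ) ⊢ (s0, d, Z) ⊢ (s0, ε, Z)
All input consumed in state s0 with stack Z.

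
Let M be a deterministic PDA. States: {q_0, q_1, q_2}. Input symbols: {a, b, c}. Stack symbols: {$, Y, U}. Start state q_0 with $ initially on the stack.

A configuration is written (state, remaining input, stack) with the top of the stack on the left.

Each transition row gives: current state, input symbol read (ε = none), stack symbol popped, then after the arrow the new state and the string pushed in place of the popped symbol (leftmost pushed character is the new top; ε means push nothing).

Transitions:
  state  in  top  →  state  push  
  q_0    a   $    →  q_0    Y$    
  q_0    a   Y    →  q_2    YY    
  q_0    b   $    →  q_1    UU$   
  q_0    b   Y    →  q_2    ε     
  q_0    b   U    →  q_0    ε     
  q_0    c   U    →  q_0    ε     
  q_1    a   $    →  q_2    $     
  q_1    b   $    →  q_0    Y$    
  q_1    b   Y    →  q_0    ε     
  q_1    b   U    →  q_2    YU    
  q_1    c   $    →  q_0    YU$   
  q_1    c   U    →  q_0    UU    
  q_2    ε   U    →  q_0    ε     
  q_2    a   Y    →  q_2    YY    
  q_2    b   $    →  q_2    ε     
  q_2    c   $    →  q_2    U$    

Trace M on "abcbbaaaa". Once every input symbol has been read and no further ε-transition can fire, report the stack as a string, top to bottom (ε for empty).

YYYYYUU$

(q_0, abcbbaaaa, $)
  read a, top $: go to q_0, push Y$ → (q_0, bcbbaaaa, Y$)
  read b, top Y: go to q_2, push ε → (q_2, cbbaaaa, $)
  read c, top $: go to q_2, push U$ → (q_2, bbaaaa, U$)
  ε-move, top U: go to q_0, push ε → (q_0, bbaaaa, $)
  read b, top $: go to q_1, push UU$ → (q_1, baaaa, UU$)
  read b, top U: go to q_2, push YU → (q_2, aaaa, YUU$)
  read a, top Y: go to q_2, push YY → (q_2, aaa, YYUU$)
  read a, top Y: go to q_2, push YY → (q_2, aa, YYYUU$)
  read a, top Y: go to q_2, push YY → (q_2, a, YYYYUU$)
  read a, top Y: go to q_2, push YY → (q_2, ε, YYYYYUU$)
All input consumed in state q_2 with stack YYYYYUU$.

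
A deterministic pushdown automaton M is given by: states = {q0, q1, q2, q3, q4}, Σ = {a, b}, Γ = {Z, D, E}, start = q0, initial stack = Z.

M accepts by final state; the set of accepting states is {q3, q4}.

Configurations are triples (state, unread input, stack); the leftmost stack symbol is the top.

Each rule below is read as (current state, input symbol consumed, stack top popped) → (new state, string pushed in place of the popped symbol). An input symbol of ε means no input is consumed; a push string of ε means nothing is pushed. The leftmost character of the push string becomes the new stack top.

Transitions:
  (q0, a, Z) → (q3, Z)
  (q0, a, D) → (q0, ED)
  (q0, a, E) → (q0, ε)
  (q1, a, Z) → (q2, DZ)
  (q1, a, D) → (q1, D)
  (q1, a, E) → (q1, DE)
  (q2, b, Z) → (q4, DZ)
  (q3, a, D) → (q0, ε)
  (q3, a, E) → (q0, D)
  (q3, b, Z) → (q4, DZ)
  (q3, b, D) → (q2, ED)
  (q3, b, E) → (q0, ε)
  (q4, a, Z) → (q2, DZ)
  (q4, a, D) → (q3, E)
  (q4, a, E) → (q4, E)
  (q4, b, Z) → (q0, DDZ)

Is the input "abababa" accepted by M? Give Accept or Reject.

Accept

(q0, abababa, Z)
  read a, top Z: go to q3, push Z → (q3, bababa, Z)
  read b, top Z: go to q4, push DZ → (q4, ababa, DZ)
  read a, top D: go to q3, push E → (q3, baba, EZ)
  read b, top E: go to q0, push ε → (q0, aba, Z)
  read a, top Z: go to q3, push Z → (q3, ba, Z)
  read b, top Z: go to q4, push DZ → (q4, a, DZ)
  read a, top D: go to q3, push E → (q3, ε, EZ)
All input consumed; state q3 ∈ F.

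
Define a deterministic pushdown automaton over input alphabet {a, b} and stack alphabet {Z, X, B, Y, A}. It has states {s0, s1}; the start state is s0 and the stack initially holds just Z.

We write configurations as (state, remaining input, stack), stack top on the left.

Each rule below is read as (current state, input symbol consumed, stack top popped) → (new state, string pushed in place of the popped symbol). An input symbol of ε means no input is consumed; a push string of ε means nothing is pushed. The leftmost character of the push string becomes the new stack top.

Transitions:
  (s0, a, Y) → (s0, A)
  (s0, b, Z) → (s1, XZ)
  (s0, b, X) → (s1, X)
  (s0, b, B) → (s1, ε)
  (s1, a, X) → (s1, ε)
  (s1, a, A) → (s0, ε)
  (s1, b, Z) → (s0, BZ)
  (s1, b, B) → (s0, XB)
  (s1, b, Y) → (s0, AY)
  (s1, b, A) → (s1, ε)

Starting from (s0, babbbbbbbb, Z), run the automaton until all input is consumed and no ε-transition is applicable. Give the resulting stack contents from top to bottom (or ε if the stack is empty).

Z

(s0, babbbbbbbb, Z) ⊢ (s1, abbbbbbbb, XZ) ⊢ (s1, bbbbbbbb, Z) ⊢ (s0, bbbbbbb, BZ) ⊢ (s1, bbbbbb, Z) ⊢ (s0, bbbbb, BZ) ⊢ (s1, bbbb, Z) ⊢ (s0, bbb, BZ) ⊢ (s1, bb, Z) ⊢ (s0, b, BZ) ⊢ (s1, ε, Z)
All input consumed in state s1 with stack Z.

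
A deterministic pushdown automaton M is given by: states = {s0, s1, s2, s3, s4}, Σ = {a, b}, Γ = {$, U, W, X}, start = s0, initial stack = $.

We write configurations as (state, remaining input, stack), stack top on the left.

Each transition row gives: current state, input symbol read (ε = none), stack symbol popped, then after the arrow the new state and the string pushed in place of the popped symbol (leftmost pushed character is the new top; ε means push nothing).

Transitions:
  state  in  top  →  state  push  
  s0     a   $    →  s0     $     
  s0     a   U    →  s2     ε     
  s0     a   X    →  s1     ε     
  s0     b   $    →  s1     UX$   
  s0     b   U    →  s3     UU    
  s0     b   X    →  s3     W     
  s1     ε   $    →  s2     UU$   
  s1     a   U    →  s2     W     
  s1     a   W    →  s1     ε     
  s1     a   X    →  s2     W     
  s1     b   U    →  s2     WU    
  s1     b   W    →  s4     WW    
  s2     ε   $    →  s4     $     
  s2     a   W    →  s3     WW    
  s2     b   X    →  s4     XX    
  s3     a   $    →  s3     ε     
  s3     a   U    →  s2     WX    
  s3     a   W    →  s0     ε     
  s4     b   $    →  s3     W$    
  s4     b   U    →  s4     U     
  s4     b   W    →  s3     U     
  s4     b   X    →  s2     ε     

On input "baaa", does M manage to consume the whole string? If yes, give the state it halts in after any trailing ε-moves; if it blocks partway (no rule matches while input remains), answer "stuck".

(s0, baaa, $) ⊢ (s1, aaa, UX$) ⊢ (s2, aa, WX$) ⊢ (s3, a, WWX$) ⊢ (s0, ε, WX$)
All input consumed; M is in state s0.

s0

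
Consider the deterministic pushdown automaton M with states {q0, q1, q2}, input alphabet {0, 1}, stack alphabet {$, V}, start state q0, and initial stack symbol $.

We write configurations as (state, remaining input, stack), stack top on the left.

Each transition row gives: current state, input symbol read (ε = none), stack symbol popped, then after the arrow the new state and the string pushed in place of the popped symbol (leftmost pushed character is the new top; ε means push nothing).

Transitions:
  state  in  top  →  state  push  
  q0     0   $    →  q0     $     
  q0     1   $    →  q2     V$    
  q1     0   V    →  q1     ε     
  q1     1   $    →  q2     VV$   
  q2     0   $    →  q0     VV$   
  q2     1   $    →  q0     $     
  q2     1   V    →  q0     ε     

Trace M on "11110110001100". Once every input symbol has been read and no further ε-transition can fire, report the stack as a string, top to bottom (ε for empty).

(q0, 11110110001100, $) ⊢ (q2, 1110110001100, V$) ⊢ (q0, 110110001100, $) ⊢ (q2, 10110001100, V$) ⊢ (q0, 0110001100, $) ⊢ (q0, 110001100, $) ⊢ (q2, 10001100, V$) ⊢ (q0, 0001100, $) ⊢ (q0, 001100, $) ⊢ (q0, 01100, $) ⊢ (q0, 1100, $) ⊢ (q2, 100, V$) ⊢ (q0, 00, $) ⊢ (q0, 0, $) ⊢ (q0, ε, $)
All input consumed in state q0 with stack $.

$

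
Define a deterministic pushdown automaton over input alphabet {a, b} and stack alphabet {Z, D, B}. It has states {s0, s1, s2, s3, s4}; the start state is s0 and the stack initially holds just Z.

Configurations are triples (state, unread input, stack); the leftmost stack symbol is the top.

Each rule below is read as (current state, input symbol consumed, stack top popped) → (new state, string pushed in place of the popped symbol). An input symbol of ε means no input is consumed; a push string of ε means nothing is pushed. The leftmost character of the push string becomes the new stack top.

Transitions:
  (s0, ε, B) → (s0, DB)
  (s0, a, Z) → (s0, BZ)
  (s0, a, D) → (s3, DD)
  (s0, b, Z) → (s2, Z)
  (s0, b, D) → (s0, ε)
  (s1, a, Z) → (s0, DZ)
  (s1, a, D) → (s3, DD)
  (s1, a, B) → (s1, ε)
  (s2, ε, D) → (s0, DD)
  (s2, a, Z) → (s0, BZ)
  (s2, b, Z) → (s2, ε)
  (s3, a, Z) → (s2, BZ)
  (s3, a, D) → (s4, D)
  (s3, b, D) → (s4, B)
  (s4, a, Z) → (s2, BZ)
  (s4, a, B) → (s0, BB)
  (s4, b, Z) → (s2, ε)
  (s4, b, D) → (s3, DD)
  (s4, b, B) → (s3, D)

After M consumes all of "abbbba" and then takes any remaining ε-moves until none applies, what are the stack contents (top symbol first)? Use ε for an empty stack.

DDBZ

(s0, abbbba, Z)
  read a, top Z: go to s0, push BZ → (s0, bbbba, BZ)
  ε-move, top B: go to s0, push DB → (s0, bbbba, DBZ)
  read b, top D: go to s0, push ε → (s0, bbba, BZ)
  ε-move, top B: go to s0, push DB → (s0, bbba, DBZ)
  read b, top D: go to s0, push ε → (s0, bba, BZ)
  ε-move, top B: go to s0, push DB → (s0, bba, DBZ)
  read b, top D: go to s0, push ε → (s0, ba, BZ)
  ε-move, top B: go to s0, push DB → (s0, ba, DBZ)
  read b, top D: go to s0, push ε → (s0, a, BZ)
  ε-move, top B: go to s0, push DB → (s0, a, DBZ)
  read a, top D: go to s3, push DD → (s3, ε, DDBZ)
All input consumed in state s3 with stack DDBZ.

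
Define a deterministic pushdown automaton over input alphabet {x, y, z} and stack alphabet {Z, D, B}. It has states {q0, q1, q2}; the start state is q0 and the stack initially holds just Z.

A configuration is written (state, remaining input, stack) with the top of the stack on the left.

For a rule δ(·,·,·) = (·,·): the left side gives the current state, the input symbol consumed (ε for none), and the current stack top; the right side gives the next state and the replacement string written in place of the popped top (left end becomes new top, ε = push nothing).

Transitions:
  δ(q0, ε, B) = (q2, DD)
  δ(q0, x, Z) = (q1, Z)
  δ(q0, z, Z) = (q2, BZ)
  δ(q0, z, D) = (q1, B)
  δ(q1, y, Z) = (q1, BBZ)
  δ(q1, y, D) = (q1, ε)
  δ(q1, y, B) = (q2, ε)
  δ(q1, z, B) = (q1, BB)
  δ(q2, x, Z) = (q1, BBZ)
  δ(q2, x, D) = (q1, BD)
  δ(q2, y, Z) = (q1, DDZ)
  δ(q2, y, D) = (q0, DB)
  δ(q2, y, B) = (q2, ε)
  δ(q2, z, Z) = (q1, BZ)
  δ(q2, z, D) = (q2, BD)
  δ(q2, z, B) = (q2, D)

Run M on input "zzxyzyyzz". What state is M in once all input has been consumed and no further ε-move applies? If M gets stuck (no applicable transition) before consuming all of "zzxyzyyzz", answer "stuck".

(q0, zzxyzyyzz, Z)
  read z, top Z: go to q2, push BZ → (q2, zxyzyyzz, BZ)
  read z, top B: go to q2, push D → (q2, xyzyyzz, DZ)
  read x, top D: go to q1, push BD → (q1, yzyyzz, BDZ)
  read y, top B: go to q2, push ε → (q2, zyyzz, DZ)
  read z, top D: go to q2, push BD → (q2, yyzz, BDZ)
  read y, top B: go to q2, push ε → (q2, yzz, DZ)
  read y, top D: go to q0, push DB → (q0, zz, DBZ)
  read z, top D: go to q1, push B → (q1, z, BBZ)
  read z, top B: go to q1, push BB → (q1, ε, BBBZ)
All input consumed; M is in state q1.

q1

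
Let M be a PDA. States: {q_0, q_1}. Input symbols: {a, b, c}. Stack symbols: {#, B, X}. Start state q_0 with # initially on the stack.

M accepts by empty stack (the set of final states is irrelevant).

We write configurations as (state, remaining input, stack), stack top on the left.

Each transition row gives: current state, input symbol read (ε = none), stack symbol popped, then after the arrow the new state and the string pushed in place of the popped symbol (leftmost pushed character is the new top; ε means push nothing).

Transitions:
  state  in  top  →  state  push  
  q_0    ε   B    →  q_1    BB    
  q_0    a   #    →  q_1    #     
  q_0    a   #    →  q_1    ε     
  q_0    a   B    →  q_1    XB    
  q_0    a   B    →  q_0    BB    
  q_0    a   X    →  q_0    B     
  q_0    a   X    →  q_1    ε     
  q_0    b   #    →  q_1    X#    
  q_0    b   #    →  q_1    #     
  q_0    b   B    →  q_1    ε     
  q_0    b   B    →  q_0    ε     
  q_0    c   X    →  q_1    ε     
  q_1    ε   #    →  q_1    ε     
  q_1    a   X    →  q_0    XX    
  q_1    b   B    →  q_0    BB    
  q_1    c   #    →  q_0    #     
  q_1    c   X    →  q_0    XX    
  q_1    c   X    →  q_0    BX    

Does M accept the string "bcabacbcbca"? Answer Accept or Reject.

One accepting computation: (q_0, bcabacbcbca, #) ⊢ (q_1, cabacbcbca, X#) ⊢ (q_0, abacbcbca, XX#) ⊢ (q_0, bacbcbca, BX#) ⊢ (q_0, acbcbca, X#) ⊢ (q_1, cbcbca, #) ⊢ (q_0, bcbca, #) ⊢ (q_1, cbca, #) ⊢ (q_0, bca, #) ⊢ (q_1, ca, #) ⊢ (q_0, a, #) ⊢ (q_1, ε, ε)
All input consumed and the stack is empty.

Accept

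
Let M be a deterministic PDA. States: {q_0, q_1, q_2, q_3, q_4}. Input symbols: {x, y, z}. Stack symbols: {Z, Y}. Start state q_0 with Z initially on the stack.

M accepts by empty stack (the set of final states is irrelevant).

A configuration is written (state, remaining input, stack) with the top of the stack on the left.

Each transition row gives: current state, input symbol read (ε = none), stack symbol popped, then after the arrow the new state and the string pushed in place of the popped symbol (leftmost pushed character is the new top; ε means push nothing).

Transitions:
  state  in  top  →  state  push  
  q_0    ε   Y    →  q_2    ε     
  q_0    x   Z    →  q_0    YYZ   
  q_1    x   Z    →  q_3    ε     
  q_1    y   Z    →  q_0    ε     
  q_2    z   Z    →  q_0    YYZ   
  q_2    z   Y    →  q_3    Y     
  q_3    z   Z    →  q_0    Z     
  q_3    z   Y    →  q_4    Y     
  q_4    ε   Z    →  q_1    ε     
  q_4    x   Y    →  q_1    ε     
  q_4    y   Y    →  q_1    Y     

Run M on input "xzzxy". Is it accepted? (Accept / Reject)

(q_0, xzzxy, Z) ⊢ (q_0, zzxy, YYZ) ⊢ (q_2, zzxy, YZ) ⊢ (q_3, zxy, YZ) ⊢ (q_4, xy, YZ) ⊢ (q_1, y, Z) ⊢ (q_0, ε, ε)
All input consumed and the stack is empty.

Accept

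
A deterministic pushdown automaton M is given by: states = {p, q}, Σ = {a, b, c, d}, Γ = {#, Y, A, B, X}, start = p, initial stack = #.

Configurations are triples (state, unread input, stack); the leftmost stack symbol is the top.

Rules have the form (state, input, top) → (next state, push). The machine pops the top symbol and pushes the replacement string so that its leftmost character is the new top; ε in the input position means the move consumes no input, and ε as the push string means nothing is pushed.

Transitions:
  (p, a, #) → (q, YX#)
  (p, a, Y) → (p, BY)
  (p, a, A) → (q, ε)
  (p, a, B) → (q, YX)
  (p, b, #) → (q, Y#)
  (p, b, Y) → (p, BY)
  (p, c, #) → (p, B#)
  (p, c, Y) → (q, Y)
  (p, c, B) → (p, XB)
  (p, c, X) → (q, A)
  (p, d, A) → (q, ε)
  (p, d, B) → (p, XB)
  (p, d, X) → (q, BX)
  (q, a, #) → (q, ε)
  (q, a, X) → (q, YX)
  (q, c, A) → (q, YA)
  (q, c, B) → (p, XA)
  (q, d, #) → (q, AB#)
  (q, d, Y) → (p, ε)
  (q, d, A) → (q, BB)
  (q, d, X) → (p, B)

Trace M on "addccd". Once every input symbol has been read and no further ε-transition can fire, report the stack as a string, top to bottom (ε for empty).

(p, addccd, #) ⊢ (q, ddccd, YX#) ⊢ (p, dccd, X#) ⊢ (q, ccd, BX#) ⊢ (p, cd, XAX#) ⊢ (q, d, AAX#) ⊢ (q, ε, BBAX#)
All input consumed in state q with stack BBAX#.

BBAX#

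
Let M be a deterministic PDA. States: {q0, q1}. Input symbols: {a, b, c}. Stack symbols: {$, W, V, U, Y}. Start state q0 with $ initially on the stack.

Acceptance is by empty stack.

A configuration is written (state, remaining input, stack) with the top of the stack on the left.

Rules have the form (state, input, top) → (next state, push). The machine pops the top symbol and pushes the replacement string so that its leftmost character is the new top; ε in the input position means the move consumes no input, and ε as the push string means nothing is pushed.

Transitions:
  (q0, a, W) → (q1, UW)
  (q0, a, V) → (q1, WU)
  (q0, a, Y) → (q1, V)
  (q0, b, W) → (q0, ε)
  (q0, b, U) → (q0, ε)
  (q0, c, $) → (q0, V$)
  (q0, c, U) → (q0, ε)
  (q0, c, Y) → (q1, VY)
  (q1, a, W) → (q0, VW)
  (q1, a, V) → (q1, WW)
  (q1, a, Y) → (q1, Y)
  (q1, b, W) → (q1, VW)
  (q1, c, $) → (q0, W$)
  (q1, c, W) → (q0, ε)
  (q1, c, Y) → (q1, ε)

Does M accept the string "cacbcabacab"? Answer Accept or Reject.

(q0, cacbcabacab, $)
  read c, top $: go to q0, push V$ → (q0, acbcabacab, V$)
  read a, top V: go to q1, push WU → (q1, cbcabacab, WU$)
  read c, top W: go to q0, push ε → (q0, bcabacab, U$)
  read b, top U: go to q0, push ε → (q0, cabacab, $)
  read c, top $: go to q0, push V$ → (q0, abacab, V$)
  read a, top V: go to q1, push WU → (q1, bacab, WU$)
  read b, top W: go to q1, push VW → (q1, acab, VWU$)
  read a, top V: go to q1, push WW → (q1, cab, WWWU$)
  read c, top W: go to q0, push ε → (q0, ab, WWU$)
  read a, top W: go to q1, push UW → (q1, b, UWWU$)
No transition applies at (q1, b, UWWU$); input not fully consumed.

Reject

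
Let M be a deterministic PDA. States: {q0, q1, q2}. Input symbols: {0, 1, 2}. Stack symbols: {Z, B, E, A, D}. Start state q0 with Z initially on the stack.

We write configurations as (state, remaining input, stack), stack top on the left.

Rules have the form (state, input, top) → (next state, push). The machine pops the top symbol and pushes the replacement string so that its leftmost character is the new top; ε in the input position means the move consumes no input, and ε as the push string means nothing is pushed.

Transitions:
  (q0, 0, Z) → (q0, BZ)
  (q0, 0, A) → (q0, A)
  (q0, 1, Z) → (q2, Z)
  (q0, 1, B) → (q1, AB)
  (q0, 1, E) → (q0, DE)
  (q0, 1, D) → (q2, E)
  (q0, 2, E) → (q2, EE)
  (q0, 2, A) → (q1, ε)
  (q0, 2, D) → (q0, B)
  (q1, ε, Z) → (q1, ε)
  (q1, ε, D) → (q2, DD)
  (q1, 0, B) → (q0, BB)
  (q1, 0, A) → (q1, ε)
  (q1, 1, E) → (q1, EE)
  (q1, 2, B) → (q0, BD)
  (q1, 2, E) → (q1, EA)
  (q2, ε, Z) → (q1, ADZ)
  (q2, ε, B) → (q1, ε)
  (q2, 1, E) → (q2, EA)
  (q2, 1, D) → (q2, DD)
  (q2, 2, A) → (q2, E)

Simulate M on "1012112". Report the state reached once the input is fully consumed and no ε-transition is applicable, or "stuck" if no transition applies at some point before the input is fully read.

(q0, 1012112, Z)
  read 1, top Z: go to q2, push Z → (q2, 012112, Z)
  ε-move, top Z: go to q1, push ADZ → (q1, 012112, ADZ)
  read 0, top A: go to q1, push ε → (q1, 12112, DZ)
  ε-move, top D: go to q2, push DD → (q2, 12112, DDZ)
  read 1, top D: go to q2, push DD → (q2, 2112, DDDZ)
No transition for (q2, 2, top D); M blocks with input 2112 remaining.

stuck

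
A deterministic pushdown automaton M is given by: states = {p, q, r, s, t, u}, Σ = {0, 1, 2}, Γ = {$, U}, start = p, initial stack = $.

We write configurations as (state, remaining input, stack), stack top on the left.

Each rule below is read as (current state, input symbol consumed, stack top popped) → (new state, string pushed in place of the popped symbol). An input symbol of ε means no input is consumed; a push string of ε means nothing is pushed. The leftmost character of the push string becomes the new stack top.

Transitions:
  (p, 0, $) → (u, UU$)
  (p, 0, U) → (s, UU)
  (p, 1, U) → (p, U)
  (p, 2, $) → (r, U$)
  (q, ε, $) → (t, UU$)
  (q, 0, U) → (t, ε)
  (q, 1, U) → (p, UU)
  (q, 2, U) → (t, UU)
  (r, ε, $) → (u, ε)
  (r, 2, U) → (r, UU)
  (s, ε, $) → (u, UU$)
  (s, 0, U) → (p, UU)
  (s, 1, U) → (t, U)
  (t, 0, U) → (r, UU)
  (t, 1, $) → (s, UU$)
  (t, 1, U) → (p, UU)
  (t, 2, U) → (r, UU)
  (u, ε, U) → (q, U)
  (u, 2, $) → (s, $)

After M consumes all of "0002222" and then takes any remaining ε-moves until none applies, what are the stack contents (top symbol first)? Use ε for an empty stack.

UUUUUU$

(p, 0002222, $)
  read 0, top $: go to u, push UU$ → (u, 002222, UU$)
  ε-move, top U: go to q, push U → (q, 002222, UU$)
  read 0, top U: go to t, push ε → (t, 02222, U$)
  read 0, top U: go to r, push UU → (r, 2222, UU$)
  read 2, top U: go to r, push UU → (r, 222, UUU$)
  read 2, top U: go to r, push UU → (r, 22, UUUU$)
  read 2, top U: go to r, push UU → (r, 2, UUUUU$)
  read 2, top U: go to r, push UU → (r, ε, UUUUUU$)
All input consumed in state r with stack UUUUUU$.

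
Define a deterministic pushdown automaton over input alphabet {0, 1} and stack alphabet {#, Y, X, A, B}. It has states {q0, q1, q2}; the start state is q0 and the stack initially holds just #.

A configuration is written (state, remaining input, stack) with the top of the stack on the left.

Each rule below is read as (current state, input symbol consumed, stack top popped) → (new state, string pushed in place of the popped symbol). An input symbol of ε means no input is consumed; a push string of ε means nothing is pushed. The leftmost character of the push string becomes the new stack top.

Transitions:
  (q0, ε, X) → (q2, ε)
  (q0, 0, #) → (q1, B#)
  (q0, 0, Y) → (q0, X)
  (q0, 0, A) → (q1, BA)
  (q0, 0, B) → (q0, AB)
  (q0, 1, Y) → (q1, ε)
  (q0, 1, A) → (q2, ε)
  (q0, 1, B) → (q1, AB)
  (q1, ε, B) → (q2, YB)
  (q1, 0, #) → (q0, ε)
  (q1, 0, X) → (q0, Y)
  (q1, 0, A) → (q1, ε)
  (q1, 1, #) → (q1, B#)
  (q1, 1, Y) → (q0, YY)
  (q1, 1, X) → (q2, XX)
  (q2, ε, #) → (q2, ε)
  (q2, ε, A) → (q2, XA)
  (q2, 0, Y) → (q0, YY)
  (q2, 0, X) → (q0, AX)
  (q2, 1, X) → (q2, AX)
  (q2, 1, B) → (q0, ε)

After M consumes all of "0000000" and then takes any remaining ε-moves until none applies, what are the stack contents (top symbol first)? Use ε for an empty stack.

YB#

(q0, 0000000, #)
  read 0, top #: go to q1, push B# → (q1, 000000, B#)
  ε-move, top B: go to q2, push YB → (q2, 000000, YB#)
  read 0, top Y: go to q0, push YY → (q0, 00000, YYB#)
  read 0, top Y: go to q0, push X → (q0, 0000, XYB#)
  ε-move, top X: go to q2, push ε → (q2, 0000, YB#)
  read 0, top Y: go to q0, push YY → (q0, 000, YYB#)
  read 0, top Y: go to q0, push X → (q0, 00, XYB#)
  ε-move, top X: go to q2, push ε → (q2, 00, YB#)
  read 0, top Y: go to q0, push YY → (q0, 0, YYB#)
  read 0, top Y: go to q0, push X → (q0, ε, XYB#)
  ε-move, top X: go to q2, push ε → (q2, ε, YB#)
All input consumed in state q2 with stack YB#.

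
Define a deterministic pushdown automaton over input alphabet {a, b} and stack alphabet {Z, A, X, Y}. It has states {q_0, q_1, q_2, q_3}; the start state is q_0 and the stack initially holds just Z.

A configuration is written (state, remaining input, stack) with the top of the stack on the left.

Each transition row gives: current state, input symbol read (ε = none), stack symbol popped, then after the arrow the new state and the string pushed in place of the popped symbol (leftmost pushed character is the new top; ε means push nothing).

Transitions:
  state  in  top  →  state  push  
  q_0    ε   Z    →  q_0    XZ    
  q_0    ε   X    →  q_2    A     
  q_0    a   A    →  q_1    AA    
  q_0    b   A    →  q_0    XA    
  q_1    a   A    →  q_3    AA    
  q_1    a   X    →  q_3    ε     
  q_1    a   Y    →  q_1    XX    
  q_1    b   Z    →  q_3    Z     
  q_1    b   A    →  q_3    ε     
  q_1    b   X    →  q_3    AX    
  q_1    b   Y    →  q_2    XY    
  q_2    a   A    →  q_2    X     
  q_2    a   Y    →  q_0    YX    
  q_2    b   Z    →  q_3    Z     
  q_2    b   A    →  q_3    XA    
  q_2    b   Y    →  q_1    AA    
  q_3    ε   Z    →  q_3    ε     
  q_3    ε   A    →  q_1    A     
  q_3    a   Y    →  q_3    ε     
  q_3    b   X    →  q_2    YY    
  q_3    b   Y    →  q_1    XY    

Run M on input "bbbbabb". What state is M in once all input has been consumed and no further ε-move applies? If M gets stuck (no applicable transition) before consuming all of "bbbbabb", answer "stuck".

(q_0, bbbbabb, Z) ⊢ (q_0, bbbbabb, XZ) ⊢ (q_2, bbbbabb, AZ) ⊢ (q_3, bbbabb, XAZ) ⊢ (q_2, bbabb, YYAZ) ⊢ (q_1, babb, AAYAZ) ⊢ (q_3, abb, AYAZ) ⊢ (q_1, abb, AYAZ) ⊢ (q_3, bb, AAYAZ) ⊢ (q_1, bb, AAYAZ) ⊢ (q_3, b, AYAZ) ⊢ (q_1, b, AYAZ) ⊢ (q_3, ε, YAZ)
All input consumed; M is in state q_3.

q_3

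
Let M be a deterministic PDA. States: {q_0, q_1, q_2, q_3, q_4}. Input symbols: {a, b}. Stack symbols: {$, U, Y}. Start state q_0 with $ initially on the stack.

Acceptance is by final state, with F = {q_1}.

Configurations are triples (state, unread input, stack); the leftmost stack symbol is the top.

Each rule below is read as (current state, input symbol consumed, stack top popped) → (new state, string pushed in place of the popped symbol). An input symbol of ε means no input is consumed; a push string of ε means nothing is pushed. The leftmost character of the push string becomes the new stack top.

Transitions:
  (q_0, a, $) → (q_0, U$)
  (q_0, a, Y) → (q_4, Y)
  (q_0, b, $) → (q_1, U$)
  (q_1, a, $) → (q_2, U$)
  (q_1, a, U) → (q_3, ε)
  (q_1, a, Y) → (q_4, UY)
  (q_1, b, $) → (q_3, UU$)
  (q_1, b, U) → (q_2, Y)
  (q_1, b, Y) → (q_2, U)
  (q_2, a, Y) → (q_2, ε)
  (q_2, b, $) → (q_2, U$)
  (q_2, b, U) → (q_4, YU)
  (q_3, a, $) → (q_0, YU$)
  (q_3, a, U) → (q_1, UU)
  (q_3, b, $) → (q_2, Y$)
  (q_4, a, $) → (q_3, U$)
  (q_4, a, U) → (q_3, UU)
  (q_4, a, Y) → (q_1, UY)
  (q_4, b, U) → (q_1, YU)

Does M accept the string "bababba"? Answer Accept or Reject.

(q_0, bababba, $)
  read b, top $: go to q_1, push U$ → (q_1, ababba, U$)
  read a, top U: go to q_3, push ε → (q_3, babba, $)
  read b, top $: go to q_2, push Y$ → (q_2, abba, Y$)
  read a, top Y: go to q_2, push ε → (q_2, bba, $)
  read b, top $: go to q_2, push U$ → (q_2, ba, U$)
  read b, top U: go to q_4, push YU → (q_4, a, YU$)
  read a, top Y: go to q_1, push UY → (q_1, ε, UYU$)
All input consumed; state q_1 ∈ F.

Accept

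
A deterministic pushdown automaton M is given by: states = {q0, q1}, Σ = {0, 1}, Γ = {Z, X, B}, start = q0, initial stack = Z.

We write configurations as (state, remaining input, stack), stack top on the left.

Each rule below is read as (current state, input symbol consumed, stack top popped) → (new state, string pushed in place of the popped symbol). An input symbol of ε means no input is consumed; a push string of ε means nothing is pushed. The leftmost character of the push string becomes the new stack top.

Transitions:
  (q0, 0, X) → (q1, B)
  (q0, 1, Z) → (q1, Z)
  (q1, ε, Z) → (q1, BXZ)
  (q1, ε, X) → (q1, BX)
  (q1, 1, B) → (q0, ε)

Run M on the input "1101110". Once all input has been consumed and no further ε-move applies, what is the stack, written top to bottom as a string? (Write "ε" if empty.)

(q0, 1101110, Z)
  read 1, top Z: go to q1, push Z → (q1, 101110, Z)
  ε-move, top Z: go to q1, push BXZ → (q1, 101110, BXZ)
  read 1, top B: go to q0, push ε → (q0, 01110, XZ)
  read 0, top X: go to q1, push B → (q1, 1110, BZ)
  read 1, top B: go to q0, push ε → (q0, 110, Z)
  read 1, top Z: go to q1, push Z → (q1, 10, Z)
  ε-move, top Z: go to q1, push BXZ → (q1, 10, BXZ)
  read 1, top B: go to q0, push ε → (q0, 0, XZ)
  read 0, top X: go to q1, push B → (q1, ε, BZ)
All input consumed in state q1 with stack BZ.

BZ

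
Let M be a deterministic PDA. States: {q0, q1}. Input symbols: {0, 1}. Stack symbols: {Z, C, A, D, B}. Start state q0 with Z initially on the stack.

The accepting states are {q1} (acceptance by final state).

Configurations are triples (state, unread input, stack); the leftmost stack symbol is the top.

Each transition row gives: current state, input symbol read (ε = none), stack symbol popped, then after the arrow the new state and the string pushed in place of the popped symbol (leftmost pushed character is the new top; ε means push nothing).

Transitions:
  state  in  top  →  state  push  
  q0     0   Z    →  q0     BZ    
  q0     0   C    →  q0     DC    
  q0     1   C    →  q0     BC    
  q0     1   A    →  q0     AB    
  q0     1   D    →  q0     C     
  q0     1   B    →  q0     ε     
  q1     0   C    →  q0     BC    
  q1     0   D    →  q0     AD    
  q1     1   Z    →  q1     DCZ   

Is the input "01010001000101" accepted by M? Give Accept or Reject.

(q0, 01010001000101, Z)
  read 0, top Z: go to q0, push BZ → (q0, 1010001000101, BZ)
  read 1, top B: go to q0, push ε → (q0, 010001000101, Z)
  read 0, top Z: go to q0, push BZ → (q0, 10001000101, BZ)
  read 1, top B: go to q0, push ε → (q0, 0001000101, Z)
  read 0, top Z: go to q0, push BZ → (q0, 001000101, BZ)
No transition applies at (q0, 001000101, BZ); input not fully consumed.

Reject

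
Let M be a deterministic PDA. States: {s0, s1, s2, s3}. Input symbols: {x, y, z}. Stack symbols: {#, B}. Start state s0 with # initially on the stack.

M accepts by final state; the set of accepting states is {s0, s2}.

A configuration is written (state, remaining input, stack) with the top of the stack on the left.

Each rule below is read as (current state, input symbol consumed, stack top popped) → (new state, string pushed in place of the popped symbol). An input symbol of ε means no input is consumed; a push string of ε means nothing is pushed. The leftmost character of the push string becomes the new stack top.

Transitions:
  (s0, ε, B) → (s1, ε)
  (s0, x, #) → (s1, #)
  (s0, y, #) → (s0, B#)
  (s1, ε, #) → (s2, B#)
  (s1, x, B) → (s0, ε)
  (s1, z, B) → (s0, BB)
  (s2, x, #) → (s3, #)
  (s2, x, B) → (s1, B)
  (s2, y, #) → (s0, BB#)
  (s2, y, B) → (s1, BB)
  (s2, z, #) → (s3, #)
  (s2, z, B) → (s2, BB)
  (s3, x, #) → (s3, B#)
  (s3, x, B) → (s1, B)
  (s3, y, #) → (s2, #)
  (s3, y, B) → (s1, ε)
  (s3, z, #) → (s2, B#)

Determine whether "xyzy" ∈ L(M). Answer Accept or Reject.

(s0, xyzy, #)
  read x, top #: go to s1, push # → (s1, yzy, #)
  ε-move, top #: go to s2, push B# → (s2, yzy, B#)
  read y, top B: go to s1, push BB → (s1, zy, BB#)
  read z, top B: go to s0, push BB → (s0, y, BBB#)
  ε-move, top B: go to s1, push ε → (s1, y, BB#)
No transition applies at (s1, y, BB#); input not fully consumed.

Reject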